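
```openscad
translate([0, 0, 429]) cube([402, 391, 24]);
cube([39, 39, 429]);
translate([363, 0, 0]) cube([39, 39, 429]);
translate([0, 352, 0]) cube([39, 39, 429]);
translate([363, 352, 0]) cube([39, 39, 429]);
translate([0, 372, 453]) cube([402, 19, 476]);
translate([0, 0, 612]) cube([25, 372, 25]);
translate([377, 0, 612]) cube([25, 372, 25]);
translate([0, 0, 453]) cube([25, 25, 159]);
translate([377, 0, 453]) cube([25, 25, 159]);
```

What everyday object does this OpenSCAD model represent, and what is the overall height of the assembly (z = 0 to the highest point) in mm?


A chair. The overall height is 929 mm.

A slab on four corner posts with a tall panel at the back — a chair. The seat slab sits at z = 429 with thickness 24, and the 476 mm backrest starts at the seat top, so the overall height is 429 + 24 + 476 = 929 mm.


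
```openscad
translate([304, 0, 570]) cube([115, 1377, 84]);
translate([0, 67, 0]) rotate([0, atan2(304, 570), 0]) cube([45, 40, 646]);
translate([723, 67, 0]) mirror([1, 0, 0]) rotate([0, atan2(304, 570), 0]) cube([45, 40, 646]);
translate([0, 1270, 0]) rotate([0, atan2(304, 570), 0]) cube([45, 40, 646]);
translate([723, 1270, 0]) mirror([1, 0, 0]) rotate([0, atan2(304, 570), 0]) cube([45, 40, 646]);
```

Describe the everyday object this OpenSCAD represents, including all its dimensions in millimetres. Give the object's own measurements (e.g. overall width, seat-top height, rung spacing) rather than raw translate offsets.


A sawhorse. A 115×1377×84 mm beam (x, y, z) sits on two A-frame leg pairs. Each pair is two raked legs of 45×40 mm section (40 mm along y) splaying symmetrically in x. Each leg rises 570 mm vertically over 304 mm of horizontal reach and is 646 mm long along its own axis. Every leg's outer bottom edge rests on the floor and its outer top edge meets a bottom edge of the beam — the left legs (tilting toward +x) meet the beam's −x bottom edge, the right legs (their mirror images, tilting toward −x) meet its +x bottom edge — so the leg tops tuck under the beam, the beam's underside is 570 mm above the floor, and the feet are 723 mm apart outside-to-outside with the beam centred between them. The two leg pairs are set in 67 mm from either end of the beam.


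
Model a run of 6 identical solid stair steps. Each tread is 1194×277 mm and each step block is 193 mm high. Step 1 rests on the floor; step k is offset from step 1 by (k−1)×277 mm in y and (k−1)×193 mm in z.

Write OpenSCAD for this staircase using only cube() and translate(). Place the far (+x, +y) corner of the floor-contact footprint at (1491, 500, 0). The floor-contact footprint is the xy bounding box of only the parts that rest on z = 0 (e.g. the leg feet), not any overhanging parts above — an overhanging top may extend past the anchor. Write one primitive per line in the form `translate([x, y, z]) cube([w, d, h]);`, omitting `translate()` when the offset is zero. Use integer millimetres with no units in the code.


translate([297, 223, 0]) cube([1194, 277, 193]);
translate([297, 500, 193]) cube([1194, 277, 193]);
translate([297, 777, 386]) cube([1194, 277, 193]);
translate([297, 1054, 579]) cube([1194, 277, 193]);
translate([297, 1331, 772]) cube([1194, 277, 193]);
translate([297, 1608, 965]) cube([1194, 277, 193]);


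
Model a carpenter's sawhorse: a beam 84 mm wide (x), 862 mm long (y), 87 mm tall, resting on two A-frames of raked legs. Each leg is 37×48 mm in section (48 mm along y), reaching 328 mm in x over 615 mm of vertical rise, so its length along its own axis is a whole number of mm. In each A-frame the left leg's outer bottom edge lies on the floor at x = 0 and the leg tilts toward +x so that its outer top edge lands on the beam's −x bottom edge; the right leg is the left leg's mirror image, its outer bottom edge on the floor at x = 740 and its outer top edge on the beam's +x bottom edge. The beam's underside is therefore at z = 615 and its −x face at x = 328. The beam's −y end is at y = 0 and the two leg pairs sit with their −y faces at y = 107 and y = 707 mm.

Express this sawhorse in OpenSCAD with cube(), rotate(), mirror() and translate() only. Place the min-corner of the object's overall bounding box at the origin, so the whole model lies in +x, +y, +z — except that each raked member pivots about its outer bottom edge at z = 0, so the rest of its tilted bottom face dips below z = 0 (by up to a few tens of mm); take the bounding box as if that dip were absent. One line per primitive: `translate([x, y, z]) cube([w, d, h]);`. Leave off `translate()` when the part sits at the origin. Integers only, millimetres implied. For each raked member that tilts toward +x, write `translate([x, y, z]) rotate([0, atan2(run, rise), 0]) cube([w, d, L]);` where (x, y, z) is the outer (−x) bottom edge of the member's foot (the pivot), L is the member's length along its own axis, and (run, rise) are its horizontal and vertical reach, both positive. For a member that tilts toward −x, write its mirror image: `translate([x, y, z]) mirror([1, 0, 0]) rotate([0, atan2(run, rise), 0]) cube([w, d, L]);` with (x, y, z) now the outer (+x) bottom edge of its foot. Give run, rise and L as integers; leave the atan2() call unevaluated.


translate([328, 0, 615]) cube([84, 862, 87]);
translate([0, 107, 0]) rotate([0, atan2(328, 615), 0]) cube([37, 48, 697]);
translate([740, 107, 0]) mirror([1, 0, 0]) rotate([0, atan2(328, 615), 0]) cube([37, 48, 697]);
translate([0, 707, 0]) rotate([0, atan2(328, 615), 0]) cube([37, 48, 697]);
translate([740, 707, 0]) mirror([1, 0, 0]) rotate([0, atan2(328, 615), 0]) cube([37, 48, 697]);


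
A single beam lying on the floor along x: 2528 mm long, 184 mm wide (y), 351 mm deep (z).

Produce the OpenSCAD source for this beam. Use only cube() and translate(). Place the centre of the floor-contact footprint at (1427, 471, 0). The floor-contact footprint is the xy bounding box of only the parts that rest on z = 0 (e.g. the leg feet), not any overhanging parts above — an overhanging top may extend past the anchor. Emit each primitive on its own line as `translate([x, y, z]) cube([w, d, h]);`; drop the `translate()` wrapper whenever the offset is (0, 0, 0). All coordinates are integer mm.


translate([163, 379, 0]) cube([2528, 184, 351]);


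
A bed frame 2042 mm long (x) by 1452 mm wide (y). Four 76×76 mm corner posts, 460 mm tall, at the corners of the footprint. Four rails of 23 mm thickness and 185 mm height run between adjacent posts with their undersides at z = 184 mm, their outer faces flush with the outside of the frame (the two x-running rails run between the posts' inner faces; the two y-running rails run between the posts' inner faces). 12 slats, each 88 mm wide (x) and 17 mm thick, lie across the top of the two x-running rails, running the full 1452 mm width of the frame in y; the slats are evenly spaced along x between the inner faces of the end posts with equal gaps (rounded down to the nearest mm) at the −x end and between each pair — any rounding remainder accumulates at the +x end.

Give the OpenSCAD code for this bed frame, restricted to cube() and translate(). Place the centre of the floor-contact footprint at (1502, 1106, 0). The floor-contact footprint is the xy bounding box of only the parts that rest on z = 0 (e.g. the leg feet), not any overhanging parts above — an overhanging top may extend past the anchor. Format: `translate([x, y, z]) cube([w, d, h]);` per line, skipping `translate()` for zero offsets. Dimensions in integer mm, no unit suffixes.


translate([481, 380, 0]) cube([76, 76, 460]);
translate([481, 1756, 0]) cube([76, 76, 460]);
translate([2447, 380, 0]) cube([76, 76, 460]);
translate([2447, 1756, 0]) cube([76, 76, 460]);
translate([557, 380, 184]) cube([1890, 23, 185]);
translate([557, 1809, 184]) cube([1890, 23, 185]);
translate([481, 456, 184]) cube([23, 1300, 185]);
translate([2500, 456, 184]) cube([23, 1300, 185]);
translate([621, 380, 369]) cube([88, 1452, 17]);
translate([773, 380, 369]) cube([88, 1452, 17]);
translate([925, 380, 369]) cube([88, 1452, 17]);
translate([1077, 380, 369]) cube([88, 1452, 17]);
translate([1229, 380, 369]) cube([88, 1452, 17]);
translate([1381, 380, 369]) cube([88, 1452, 17]);
translate([1533, 380, 369]) cube([88, 1452, 17]);
translate([1685, 380, 369]) cube([88, 1452, 17]);
translate([1837, 380, 369]) cube([88, 1452, 17]);
translate([1989, 380, 369]) cube([88, 1452, 17]);
translate([2141, 380, 369]) cube([88, 1452, 17]);
translate([2293, 380, 369]) cube([88, 1452, 17]);


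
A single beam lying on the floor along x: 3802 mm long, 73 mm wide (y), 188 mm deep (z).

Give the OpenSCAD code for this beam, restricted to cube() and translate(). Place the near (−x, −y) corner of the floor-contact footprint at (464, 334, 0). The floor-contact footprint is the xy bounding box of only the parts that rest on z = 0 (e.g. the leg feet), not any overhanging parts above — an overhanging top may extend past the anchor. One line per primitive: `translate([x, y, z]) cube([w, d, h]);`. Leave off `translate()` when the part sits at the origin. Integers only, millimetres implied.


translate([464, 334, 0]) cube([3802, 73, 188]);


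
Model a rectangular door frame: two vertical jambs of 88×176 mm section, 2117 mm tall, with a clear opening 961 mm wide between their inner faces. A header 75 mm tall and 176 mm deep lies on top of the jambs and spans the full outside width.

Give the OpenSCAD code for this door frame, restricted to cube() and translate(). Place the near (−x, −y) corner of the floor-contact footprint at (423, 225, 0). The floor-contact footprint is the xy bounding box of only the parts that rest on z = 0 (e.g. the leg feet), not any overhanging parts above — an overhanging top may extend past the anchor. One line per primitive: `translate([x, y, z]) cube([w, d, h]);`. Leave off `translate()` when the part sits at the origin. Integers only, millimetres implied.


translate([423, 225, 0]) cube([88, 176, 2117]);
translate([1472, 225, 0]) cube([88, 176, 2117]);
translate([423, 225, 2117]) cube([1137, 176, 75]);


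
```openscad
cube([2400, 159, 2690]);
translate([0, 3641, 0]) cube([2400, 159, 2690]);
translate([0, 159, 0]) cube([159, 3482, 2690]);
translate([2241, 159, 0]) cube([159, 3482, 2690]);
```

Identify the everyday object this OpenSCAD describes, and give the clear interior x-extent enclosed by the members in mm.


A house (or room) frame. The interior width is 2082 mm.

Four 2690 mm walls enclosing a rectangle with no floor or roof — a room or house frame. Outside width is 2400 mm and wall thickness is 159 mm, so the interior width is 2400 − 2 × 159 = 2082 mm.


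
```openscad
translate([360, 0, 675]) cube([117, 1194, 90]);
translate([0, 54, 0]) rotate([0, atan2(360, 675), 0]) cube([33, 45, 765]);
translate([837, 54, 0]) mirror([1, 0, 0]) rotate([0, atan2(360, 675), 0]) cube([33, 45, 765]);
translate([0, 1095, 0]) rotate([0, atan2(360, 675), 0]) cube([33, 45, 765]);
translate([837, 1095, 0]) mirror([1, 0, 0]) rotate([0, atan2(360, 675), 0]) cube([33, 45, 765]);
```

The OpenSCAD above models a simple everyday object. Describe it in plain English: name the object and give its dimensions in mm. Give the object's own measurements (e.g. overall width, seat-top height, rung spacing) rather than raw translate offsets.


A sawhorse. A 117×1194×90 mm beam (x, y, z) sits on two A-frame leg pairs. Each pair is two raked legs of 33×45 mm section (45 mm along y) splaying symmetrically in x. Each leg rises 675 mm vertically over 360 mm of horizontal reach and is 765 mm long along its own axis. Every leg's outer bottom edge rests on the floor and its outer top edge meets a bottom edge of the beam — the left legs (tilting toward +x) meet the beam's −x bottom edge, the right legs (their mirror images, tilting toward −x) meet its +x bottom edge — so the leg tops tuck under the beam, the beam's underside is 675 mm above the floor, and the feet are 837 mm apart outside-to-outside with the beam centred between them. The two leg pairs are set in 54 mm from either end of the beam.


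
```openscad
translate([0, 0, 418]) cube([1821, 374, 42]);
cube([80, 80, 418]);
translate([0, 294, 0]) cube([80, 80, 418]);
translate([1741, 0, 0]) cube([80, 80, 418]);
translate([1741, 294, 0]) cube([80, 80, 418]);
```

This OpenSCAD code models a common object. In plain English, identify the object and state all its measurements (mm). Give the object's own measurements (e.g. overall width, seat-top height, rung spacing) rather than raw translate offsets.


A bench: a 1821×374 mm seat slab, 42 mm thick, top at z = 460 mm, on four 80×80 mm square legs flush with the seat corners and standing on z = 0.


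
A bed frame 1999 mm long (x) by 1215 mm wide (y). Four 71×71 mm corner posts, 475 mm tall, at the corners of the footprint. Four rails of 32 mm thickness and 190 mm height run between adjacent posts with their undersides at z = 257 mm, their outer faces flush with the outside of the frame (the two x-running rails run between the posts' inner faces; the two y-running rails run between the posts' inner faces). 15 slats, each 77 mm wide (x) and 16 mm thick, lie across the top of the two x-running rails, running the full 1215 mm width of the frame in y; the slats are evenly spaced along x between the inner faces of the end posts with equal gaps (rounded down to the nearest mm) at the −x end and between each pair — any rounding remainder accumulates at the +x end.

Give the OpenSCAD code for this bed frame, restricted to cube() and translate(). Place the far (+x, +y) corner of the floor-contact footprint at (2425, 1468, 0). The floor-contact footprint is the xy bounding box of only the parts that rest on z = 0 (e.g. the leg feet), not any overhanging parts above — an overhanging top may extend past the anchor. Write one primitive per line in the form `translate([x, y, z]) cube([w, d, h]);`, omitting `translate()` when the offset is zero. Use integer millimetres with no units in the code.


translate([426, 253, 0]) cube([71, 71, 475]);
translate([426, 1397, 0]) cube([71, 71, 475]);
translate([2354, 253, 0]) cube([71, 71, 475]);
translate([2354, 1397, 0]) cube([71, 71, 475]);
translate([497, 253, 257]) cube([1857, 32, 190]);
translate([497, 1436, 257]) cube([1857, 32, 190]);
translate([426, 324, 257]) cube([32, 1073, 190]);
translate([2393, 324, 257]) cube([32, 1073, 190]);
translate([540, 253, 447]) cube([77, 1215, 16]);
translate([660, 253, 447]) cube([77, 1215, 16]);
translate([780, 253, 447]) cube([77, 1215, 16]);
translate([900, 253, 447]) cube([77, 1215, 16]);
translate([1020, 253, 447]) cube([77, 1215, 16]);
translate([1140, 253, 447]) cube([77, 1215, 16]);
translate([1260, 253, 447]) cube([77, 1215, 16]);
translate([1380, 253, 447]) cube([77, 1215, 16]);
translate([1500, 253, 447]) cube([77, 1215, 16]);
translate([1620, 253, 447]) cube([77, 1215, 16]);
translate([1740, 253, 447]) cube([77, 1215, 16]);
translate([1860, 253, 447]) cube([77, 1215, 16]);
translate([1980, 253, 447]) cube([77, 1215, 16]);
translate([2100, 253, 447]) cube([77, 1215, 16]);
translate([2220, 253, 447]) cube([77, 1215, 16]);


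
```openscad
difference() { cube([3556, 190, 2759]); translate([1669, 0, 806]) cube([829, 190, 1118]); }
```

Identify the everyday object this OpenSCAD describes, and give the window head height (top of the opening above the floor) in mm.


A wall with a window opening. The window head height is 1924 mm.

A wall with a rectangular opening subtracted — a window. Sill at z = 806, opening 1118 mm tall, so the head is at 806 + 1118 = 1924 mm.


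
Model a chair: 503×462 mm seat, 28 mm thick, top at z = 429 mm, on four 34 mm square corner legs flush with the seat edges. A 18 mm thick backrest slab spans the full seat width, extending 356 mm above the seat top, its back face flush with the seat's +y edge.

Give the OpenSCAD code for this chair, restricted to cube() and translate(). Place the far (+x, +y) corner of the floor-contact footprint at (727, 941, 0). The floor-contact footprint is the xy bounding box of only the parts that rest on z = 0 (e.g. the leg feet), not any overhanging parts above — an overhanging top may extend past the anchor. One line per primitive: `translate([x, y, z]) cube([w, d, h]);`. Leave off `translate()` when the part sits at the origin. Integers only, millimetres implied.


// leg_h = 429 - 28 = 401
translate([224, 479, 401]) cube([503, 462, 28]);
translate([224, 479, 0]) cube([34, 34, 401]);
translate([693, 479, 0]) cube([34, 34, 401]);
translate([224, 907, 0]) cube([34, 34, 401]);
translate([693, 907, 0]) cube([34, 34, 401]);
translate([224, 923, 429]) cube([503, 18, 356]);


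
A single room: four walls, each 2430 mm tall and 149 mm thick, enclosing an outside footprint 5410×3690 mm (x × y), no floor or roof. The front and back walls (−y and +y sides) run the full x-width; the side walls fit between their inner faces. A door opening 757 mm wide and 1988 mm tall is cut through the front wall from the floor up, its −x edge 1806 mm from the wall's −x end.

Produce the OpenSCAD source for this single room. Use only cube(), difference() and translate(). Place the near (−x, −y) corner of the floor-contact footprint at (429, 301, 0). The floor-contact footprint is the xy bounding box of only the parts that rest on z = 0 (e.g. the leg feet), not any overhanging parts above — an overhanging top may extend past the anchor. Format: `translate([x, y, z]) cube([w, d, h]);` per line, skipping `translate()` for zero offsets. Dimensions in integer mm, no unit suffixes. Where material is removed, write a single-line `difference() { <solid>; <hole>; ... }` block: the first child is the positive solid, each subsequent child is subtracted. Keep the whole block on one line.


difference() { translate([429, 301, 0]) cube([5410, 149, 2430]); translate([2235, 301, 0]) cube([757, 149, 1988]); }
translate([429, 3842, 0]) cube([5410, 149, 2430]);
translate([429, 450, 0]) cube([149, 3392, 2430]);
translate([5690, 450, 0]) cube([149, 3392, 2430]);


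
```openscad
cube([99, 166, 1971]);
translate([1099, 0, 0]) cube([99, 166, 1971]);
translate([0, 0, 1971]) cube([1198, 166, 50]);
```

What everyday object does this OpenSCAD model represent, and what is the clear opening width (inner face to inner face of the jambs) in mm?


A door frame. The clear opening width is 1000 mm.

Two 1971 mm tall posts with a header on top — a door frame. The left jamb is 99 mm wide at x = 0; the right jamb starts at x = 1099. The clear opening is 1099 − 99 = 1000 mm.


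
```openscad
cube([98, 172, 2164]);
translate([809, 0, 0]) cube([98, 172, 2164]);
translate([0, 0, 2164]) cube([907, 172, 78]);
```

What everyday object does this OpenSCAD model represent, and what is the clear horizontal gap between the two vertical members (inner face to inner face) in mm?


A door frame. The clear opening width is 711 mm.

Two 2164 mm tall posts with a header on top — a door frame. The left jamb is 98 mm wide at x = 0; the right jamb starts at x = 809. The clear opening is 809 − 98 = 711 mm.


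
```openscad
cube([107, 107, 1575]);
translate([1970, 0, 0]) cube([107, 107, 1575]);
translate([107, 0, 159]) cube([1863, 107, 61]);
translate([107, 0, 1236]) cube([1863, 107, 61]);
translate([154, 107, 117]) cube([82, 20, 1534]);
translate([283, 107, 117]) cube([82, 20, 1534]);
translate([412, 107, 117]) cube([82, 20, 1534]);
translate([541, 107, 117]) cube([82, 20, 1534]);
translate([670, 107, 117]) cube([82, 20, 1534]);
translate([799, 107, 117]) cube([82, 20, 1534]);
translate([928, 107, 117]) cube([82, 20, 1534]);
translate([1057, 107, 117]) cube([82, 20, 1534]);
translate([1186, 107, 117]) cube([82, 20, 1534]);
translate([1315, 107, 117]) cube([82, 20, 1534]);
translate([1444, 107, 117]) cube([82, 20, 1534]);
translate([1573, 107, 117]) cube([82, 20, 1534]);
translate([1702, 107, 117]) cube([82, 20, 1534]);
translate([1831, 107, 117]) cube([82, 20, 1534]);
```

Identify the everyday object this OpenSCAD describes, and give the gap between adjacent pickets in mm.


A fence section. The picket gap is 47 mm.

Two posts, two rails, 14 pickets — a fence section. Span 1863 mm holds 14 pickets of 82 mm with 15 equal gaps: ⌊(1863 − 14·82) / 15⌋ = 47 mm.


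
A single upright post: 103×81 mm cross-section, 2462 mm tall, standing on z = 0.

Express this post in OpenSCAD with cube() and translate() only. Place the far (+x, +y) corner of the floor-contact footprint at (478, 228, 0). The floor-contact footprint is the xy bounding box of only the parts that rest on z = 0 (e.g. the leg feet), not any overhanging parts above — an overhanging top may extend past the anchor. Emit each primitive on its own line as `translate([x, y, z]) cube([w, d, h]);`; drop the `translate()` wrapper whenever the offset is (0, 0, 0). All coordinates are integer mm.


translate([375, 147, 0]) cube([103, 81, 2462]);


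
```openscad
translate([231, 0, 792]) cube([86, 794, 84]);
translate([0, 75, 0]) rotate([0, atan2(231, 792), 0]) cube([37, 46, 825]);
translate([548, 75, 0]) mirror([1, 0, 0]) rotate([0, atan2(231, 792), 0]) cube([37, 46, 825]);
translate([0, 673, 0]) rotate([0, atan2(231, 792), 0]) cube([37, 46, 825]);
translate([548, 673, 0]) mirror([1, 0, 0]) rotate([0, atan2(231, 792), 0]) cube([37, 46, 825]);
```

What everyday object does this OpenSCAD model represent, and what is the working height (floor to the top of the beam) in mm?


A sawhorse. The overall height is 876 mm.

A beam across two mirrored pairs of raked legs — a sawhorse. The beam's underside is at z = 792 (matching the legs' vertical rise in atan2(231, 792)) and the beam is 84 mm tall, so its top is at 792 + 84 = 876 mm. The raked legs top out at the beam's underside, so that is the highest point.


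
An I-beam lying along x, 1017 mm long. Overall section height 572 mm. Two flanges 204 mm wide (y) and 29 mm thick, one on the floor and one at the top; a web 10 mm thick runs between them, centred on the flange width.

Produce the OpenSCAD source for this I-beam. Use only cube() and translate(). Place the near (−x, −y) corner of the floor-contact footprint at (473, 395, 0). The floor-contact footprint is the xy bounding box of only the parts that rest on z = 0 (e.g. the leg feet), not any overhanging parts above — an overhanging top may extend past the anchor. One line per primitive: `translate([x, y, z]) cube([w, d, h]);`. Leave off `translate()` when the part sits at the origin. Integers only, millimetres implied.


translate([473, 395, 0]) cube([1017, 204, 29]);
translate([473, 492, 29]) cube([1017, 10, 514]);
translate([473, 395, 543]) cube([1017, 204, 29]);


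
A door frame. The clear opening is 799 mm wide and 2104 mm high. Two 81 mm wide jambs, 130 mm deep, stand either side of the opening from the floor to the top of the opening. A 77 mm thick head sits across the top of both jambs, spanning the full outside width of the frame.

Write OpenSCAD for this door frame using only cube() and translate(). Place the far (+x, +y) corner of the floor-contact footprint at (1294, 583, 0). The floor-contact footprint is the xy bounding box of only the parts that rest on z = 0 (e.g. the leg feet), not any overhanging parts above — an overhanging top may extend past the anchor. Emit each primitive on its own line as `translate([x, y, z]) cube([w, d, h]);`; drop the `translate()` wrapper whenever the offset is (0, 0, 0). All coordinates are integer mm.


translate([333, 453, 0]) cube([81, 130, 2104]);
translate([1213, 453, 0]) cube([81, 130, 2104]);
translate([333, 453, 2104]) cube([961, 130, 77]);


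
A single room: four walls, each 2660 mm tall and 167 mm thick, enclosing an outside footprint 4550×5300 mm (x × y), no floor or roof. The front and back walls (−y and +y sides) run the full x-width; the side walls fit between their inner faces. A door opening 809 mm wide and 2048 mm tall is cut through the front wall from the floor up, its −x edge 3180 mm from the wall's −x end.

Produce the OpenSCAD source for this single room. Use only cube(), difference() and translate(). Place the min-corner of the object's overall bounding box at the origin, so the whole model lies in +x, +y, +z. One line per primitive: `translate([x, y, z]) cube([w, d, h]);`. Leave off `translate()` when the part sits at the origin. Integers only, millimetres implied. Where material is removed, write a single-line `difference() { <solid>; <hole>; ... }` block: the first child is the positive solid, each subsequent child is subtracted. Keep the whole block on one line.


difference() { cube([4550, 167, 2660]); translate([3180, 0, 0]) cube([809, 167, 2048]); }
translate([0, 5133, 0]) cube([4550, 167, 2660]);
translate([0, 167, 0]) cube([167, 4966, 2660]);
translate([4383, 167, 0]) cube([167, 4966, 2660]);


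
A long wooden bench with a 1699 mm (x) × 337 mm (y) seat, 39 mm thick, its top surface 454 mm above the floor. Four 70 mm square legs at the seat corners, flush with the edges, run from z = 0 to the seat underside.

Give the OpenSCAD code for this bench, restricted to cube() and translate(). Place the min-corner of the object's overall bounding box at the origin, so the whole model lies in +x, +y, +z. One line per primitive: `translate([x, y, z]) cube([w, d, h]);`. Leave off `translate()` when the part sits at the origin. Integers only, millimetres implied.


// leg_h = 454 − 39 = 415
translate([0, 0, 415]) cube([1699, 337, 39]);
cube([70, 70, 415]);
translate([0, 267, 0]) cube([70, 70, 415]);
translate([1629, 0, 0]) cube([70, 70, 415]);
translate([1629, 267, 0]) cube([70, 70, 415]);


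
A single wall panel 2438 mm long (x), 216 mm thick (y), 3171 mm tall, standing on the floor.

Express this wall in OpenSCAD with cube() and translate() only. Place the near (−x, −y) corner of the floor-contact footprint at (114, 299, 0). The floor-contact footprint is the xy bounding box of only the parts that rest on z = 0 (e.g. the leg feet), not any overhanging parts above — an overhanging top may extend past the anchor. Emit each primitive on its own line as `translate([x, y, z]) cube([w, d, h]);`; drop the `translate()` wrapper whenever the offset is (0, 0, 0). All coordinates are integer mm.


translate([114, 299, 0]) cube([2438, 216, 3171]);


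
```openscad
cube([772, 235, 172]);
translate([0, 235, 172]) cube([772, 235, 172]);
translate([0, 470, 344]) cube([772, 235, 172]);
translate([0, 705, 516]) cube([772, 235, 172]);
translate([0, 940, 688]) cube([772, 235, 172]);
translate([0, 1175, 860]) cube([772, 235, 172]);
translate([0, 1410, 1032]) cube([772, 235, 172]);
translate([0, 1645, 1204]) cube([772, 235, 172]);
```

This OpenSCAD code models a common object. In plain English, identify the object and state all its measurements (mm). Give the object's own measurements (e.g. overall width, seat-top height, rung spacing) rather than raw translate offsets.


A straight staircase of 8 solid steps. Each step is 772 mm wide (x), 235 mm deep (y, the going) and 172 mm tall (the rise). The first step rests on the floor; each subsequent step sits one going further in +y and one rise higher in +z, directly behind and above the previous step with no overlap.


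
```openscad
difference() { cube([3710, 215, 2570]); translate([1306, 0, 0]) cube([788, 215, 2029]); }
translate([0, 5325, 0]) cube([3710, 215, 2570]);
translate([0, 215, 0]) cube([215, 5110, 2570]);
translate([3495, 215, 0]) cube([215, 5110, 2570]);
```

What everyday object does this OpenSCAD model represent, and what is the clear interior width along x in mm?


A single room. The interior width is 3280 mm.

Four walls enclosing a rectangle with a door in the front wall — a room. Outside width 3710 minus two 215 mm walls gives 3280 mm.


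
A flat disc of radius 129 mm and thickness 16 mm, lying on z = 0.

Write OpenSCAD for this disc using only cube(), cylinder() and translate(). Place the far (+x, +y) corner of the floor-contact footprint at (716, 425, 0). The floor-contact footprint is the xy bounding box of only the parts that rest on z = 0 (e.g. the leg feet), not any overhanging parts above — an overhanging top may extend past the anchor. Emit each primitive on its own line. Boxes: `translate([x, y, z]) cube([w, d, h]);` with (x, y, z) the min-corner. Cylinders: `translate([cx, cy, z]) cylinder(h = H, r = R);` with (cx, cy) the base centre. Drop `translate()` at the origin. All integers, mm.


translate([587, 296, 0]) cylinder(h = 16, r = 129);


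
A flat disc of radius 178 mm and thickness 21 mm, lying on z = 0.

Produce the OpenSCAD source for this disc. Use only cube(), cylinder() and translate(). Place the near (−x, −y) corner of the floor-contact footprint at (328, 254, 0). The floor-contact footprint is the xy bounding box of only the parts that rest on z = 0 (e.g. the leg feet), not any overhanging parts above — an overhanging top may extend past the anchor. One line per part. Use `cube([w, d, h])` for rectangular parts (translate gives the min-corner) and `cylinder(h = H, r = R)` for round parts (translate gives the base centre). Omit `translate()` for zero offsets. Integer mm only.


translate([506, 432, 0]) cylinder(h = 21, r = 178);


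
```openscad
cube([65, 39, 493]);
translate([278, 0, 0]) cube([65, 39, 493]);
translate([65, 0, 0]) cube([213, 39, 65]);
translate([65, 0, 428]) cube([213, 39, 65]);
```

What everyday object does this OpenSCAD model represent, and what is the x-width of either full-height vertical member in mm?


A picture frame. The border width is 65 mm.

Four thin pieces enclosing a rectangular opening — a picture frame. The two full-height stiles are 493 mm tall; the top rail sits at z = 428 and is 65 mm tall, so the border above the opening is 493 − 428 = 65 mm, matching the stile x-width.


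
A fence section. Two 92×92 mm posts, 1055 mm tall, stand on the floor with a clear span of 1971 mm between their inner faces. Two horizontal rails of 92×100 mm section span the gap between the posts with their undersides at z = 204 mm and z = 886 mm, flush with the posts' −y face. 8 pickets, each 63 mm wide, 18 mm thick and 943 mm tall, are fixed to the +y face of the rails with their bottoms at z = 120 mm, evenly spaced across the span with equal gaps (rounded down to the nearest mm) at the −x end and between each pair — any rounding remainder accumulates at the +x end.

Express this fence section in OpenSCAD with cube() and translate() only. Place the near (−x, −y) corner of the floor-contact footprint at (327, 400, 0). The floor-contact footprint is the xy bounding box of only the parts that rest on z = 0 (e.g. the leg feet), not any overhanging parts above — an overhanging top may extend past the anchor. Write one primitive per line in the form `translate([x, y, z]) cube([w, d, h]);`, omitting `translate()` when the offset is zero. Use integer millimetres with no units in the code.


translate([327, 400, 0]) cube([92, 92, 1055]);
translate([2390, 400, 0]) cube([92, 92, 1055]);
translate([419, 400, 204]) cube([1971, 92, 100]);
translate([419, 400, 886]) cube([1971, 92, 100]);
translate([582, 492, 120]) cube([63, 18, 943]);
translate([808, 492, 120]) cube([63, 18, 943]);
translate([1034, 492, 120]) cube([63, 18, 943]);
translate([1260, 492, 120]) cube([63, 18, 943]);
translate([1486, 492, 120]) cube([63, 18, 943]);
translate([1712, 492, 120]) cube([63, 18, 943]);
translate([1938, 492, 120]) cube([63, 18, 943]);
translate([2164, 492, 120]) cube([63, 18, 943]);


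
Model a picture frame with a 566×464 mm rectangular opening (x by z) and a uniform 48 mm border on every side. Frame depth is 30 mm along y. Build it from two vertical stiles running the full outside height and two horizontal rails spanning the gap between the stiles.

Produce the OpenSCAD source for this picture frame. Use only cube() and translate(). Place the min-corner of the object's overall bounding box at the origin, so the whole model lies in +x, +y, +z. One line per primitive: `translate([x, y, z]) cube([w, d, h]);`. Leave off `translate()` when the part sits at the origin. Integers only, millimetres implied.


cube([48, 30, 560]);
translate([614, 0, 0]) cube([48, 30, 560]);
translate([48, 0, 0]) cube([566, 30, 48]);
translate([48, 0, 512]) cube([566, 30, 48]);


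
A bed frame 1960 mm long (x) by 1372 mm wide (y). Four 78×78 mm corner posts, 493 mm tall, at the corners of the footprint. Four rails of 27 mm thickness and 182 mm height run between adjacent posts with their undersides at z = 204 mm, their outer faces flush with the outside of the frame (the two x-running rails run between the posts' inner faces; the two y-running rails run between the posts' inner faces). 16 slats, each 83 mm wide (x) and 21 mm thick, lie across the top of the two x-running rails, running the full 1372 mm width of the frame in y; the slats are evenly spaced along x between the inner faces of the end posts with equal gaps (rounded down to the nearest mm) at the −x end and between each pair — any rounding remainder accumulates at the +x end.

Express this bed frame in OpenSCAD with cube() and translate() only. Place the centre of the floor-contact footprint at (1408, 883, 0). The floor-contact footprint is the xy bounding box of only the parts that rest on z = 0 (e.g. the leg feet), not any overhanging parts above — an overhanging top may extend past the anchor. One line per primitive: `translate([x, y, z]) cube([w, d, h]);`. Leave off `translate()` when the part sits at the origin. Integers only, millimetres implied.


// slat z = rail_z + rail_h = 204 + 182 = 386
// slat gap = ⌊(1804 − 16·83) / 17⌋ = 28
translate([428, 197, 0]) cube([78, 78, 493]);
translate([428, 1491, 0]) cube([78, 78, 493]);
translate([2310, 197, 0]) cube([78, 78, 493]);
translate([2310, 1491, 0]) cube([78, 78, 493]);
translate([506, 197, 204]) cube([1804, 27, 182]);
translate([506, 1542, 204]) cube([1804, 27, 182]);
translate([428, 275, 204]) cube([27, 1216, 182]);
translate([2361, 275, 204]) cube([27, 1216, 182]);
translate([534, 197, 386]) cube([83, 1372, 21]);
translate([645, 197, 386]) cube([83, 1372, 21]);
translate([756, 197, 386]) cube([83, 1372, 21]);
translate([867, 197, 386]) cube([83, 1372, 21]);
translate([978, 197, 386]) cube([83, 1372, 21]);
translate([1089, 197, 386]) cube([83, 1372, 21]);
translate([1200, 197, 386]) cube([83, 1372, 21]);
translate([1311, 197, 386]) cube([83, 1372, 21]);
translate([1422, 197, 386]) cube([83, 1372, 21]);
translate([1533, 197, 386]) cube([83, 1372, 21]);
translate([1644, 197, 386]) cube([83, 1372, 21]);
translate([1755, 197, 386]) cube([83, 1372, 21]);
translate([1866, 197, 386]) cube([83, 1372, 21]);
translate([1977, 197, 386]) cube([83, 1372, 21]);
translate([2088, 197, 386]) cube([83, 1372, 21]);
translate([2199, 197, 386]) cube([83, 1372, 21]);


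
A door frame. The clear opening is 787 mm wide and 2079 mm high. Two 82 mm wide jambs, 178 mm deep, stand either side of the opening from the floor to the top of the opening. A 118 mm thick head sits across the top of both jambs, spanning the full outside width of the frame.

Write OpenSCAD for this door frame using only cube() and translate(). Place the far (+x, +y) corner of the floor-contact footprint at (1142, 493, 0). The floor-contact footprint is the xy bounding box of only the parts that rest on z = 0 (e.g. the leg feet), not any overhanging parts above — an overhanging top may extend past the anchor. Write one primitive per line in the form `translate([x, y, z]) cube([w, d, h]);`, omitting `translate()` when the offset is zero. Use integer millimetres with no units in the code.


translate([191, 315, 0]) cube([82, 178, 2079]);
translate([1060, 315, 0]) cube([82, 178, 2079]);
translate([191, 315, 2079]) cube([951, 178, 118]);


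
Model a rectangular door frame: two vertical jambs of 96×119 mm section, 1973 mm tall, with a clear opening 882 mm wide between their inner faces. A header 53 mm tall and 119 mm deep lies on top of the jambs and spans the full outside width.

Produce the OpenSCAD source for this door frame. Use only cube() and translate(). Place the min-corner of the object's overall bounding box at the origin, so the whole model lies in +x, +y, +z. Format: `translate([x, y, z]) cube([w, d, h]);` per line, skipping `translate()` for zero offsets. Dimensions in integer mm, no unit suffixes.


cube([96, 119, 1973]);
translate([978, 0, 0]) cube([96, 119, 1973]);
translate([0, 0, 1973]) cube([1074, 119, 53]);


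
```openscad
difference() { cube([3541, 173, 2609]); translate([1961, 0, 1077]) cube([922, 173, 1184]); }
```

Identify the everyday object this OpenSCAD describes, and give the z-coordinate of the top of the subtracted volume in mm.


A wall with a window opening. The window head height is 2261 mm.

A wall with a rectangular opening subtracted — a window. Sill at z = 1077, opening 1184 mm tall, so the head is at 1077 + 1184 = 2261 mm.


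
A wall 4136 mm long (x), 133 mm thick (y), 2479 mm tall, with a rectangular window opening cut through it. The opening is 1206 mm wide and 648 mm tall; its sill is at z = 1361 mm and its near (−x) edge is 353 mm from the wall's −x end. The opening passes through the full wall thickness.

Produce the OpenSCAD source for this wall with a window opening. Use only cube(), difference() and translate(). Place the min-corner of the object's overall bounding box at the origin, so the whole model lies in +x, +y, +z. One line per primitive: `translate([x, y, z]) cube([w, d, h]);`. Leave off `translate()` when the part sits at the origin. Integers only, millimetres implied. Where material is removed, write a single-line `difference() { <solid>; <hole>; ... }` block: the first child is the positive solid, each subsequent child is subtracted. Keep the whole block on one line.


difference() { cube([4136, 133, 2479]); translate([353, 0, 1361]) cube([1206, 133, 648]); }


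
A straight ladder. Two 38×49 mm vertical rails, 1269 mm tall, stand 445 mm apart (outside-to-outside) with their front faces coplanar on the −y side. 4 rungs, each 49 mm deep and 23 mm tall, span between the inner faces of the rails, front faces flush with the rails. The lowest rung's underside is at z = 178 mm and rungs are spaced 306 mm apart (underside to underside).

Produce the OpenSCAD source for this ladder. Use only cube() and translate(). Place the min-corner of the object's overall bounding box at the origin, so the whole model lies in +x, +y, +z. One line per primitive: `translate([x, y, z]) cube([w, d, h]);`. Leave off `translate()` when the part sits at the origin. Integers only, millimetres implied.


cube([38, 49, 1269]);
translate([407, 0, 0]) cube([38, 49, 1269]);
translate([38, 0, 178]) cube([369, 49, 23]);
translate([38, 0, 484]) cube([369, 49, 23]);
translate([38, 0, 790]) cube([369, 49, 23]);
translate([38, 0, 1096]) cube([369, 49, 23]);


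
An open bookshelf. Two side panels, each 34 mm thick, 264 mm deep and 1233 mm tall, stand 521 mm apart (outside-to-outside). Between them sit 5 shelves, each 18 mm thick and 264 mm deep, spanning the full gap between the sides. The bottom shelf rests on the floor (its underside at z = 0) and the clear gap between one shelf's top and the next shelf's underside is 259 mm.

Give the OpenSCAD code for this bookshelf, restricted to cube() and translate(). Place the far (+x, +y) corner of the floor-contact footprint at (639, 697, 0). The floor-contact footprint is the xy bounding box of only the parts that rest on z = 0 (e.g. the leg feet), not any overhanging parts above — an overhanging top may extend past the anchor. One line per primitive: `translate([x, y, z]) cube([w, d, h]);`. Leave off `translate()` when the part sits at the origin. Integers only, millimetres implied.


translate([118, 433, 0]) cube([34, 264, 1233]);
translate([605, 433, 0]) cube([34, 264, 1233]);
translate([152, 433, 0]) cube([453, 264, 18]);
translate([152, 433, 277]) cube([453, 264, 18]);
translate([152, 433, 554]) cube([453, 264, 18]);
translate([152, 433, 831]) cube([453, 264, 18]);
translate([152, 433, 1108]) cube([453, 264, 18]);


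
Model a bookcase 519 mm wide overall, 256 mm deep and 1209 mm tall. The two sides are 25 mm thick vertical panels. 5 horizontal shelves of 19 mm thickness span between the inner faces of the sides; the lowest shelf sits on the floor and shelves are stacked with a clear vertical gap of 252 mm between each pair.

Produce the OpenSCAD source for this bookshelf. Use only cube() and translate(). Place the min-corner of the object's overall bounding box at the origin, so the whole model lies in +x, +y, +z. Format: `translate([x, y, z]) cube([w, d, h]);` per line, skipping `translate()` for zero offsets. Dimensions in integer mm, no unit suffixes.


cube([25, 256, 1209]);
translate([494, 0, 0]) cube([25, 256, 1209]);
translate([25, 0, 0]) cube([469, 256, 19]);
translate([25, 0, 271]) cube([469, 256, 19]);
translate([25, 0, 542]) cube([469, 256, 19]);
translate([25, 0, 813]) cube([469, 256, 19]);
translate([25, 0, 1084]) cube([469, 256, 19]);
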